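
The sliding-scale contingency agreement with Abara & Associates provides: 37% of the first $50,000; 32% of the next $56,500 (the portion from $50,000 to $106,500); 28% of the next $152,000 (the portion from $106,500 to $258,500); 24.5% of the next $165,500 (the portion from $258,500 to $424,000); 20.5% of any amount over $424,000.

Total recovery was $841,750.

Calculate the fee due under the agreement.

$205,326.25

First $50,000 at 37% = $18,500.00
Next $56,500 at 32% = $18,080.00
Next $152,000 at 28% = $42,560.00
Next $165,500 at 24.5% = $40,547.50
Remaining $417,750 at 20.5% = $85,638.75
Fee: $18,500.00 + $18,080.00 + $42,560.00 + $40,547.50 + $85,638.75 = $205,326.25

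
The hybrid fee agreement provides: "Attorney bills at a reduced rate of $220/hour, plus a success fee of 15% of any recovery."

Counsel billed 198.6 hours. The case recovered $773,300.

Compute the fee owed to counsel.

Hourly: 198.6 × $220 = $43,692.00
Success fee: 15% of $773,300 = $115,995.00
Total: $43,692.00 + $115,995.00 = $159,687.00

$159,687.00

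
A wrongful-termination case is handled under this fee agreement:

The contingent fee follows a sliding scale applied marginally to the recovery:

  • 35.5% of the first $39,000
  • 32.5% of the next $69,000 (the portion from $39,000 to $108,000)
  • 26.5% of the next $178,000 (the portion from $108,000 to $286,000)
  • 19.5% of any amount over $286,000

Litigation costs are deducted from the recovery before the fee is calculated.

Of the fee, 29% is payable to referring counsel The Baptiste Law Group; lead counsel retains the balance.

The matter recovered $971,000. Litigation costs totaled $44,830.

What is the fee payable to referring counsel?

$60,399.21

Fee base (net of costs): $971,000 − $44,830 = $926,170
First $39,000 at 35.5% = $13,845.00
Next $69,000 at 32.5% = $22,425.00
Next $178,000 at 26.5% = $47,170.00
Remaining $640,170 at 19.5% = $124,833.15
Fee: $13,845.00 + $22,425.00 + $47,170.00 + $124,833.15 = $208,273.15
Referral share: 29% of $208,273.15 = $60,399.21; lead counsel retains $208,273.15 − $60,399.21 = $147,873.94.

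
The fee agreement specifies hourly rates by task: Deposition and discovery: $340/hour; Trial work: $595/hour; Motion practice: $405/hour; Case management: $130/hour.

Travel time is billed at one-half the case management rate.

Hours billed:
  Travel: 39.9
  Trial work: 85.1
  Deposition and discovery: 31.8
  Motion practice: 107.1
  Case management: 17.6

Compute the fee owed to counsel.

$109,703.50

Deposition and discovery: 31.8 × $340 = $10,812.00
Trial work: 85.1 × $595 = $50,634.50
Motion practice: 107.1 × $405 = $43,375.50
Case management: 17.6 × $130 = $2,288.00
Subtotal: $10,812.00 + $50,634.50 + $43,375.50 + $2,288.00 = $107,110.00
Travel: 39.9 × ($130 ÷ 2) = 39.9 × $65.00 = $2,593.50
Total: $107,110.00 + $2,593.50 = $109,703.50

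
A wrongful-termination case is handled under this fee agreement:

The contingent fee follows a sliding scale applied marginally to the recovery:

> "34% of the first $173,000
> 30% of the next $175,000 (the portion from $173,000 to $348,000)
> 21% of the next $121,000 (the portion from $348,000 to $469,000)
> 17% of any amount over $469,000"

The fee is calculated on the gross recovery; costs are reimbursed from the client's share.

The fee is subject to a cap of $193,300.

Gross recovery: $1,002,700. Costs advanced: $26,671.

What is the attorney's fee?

Fee base is the gross recovery, $1,002,700; costs are reimbursed separately.
First $173,000 at 34% = $58,820.00
Next $175,000 at 30% = $52,500.00
Next $121,000 at 21% = $25,410.00
Remaining $533,700 at 17% = $90,729.00
Fee: $58,820.00 + $52,500.00 + $25,410.00 + $90,729.00 = $227,459.00
$227,459.00 exceeds the $193,300 cap, so the fee is capped at $193,300.00.

$193,300.00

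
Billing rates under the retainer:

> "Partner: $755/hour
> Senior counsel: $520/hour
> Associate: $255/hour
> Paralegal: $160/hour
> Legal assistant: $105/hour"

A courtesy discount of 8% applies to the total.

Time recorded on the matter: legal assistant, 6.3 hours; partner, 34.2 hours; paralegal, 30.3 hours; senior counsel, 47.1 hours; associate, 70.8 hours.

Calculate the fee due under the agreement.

Partner: 34.2 × $755 = $25,821.00
Senior counsel: 47.1 × $520 = $24,492.00
Associate: 70.8 × $255 = $18,054.00
Paralegal: 30.3 × $160 = $4,848.00
Legal assistant: 6.3 × $105 = $661.50
Subtotal: $73,876.50
Less 8% discount: −$5,910.12
Total: $73,876.50 − $5,910.12 = $67,966.38

$67,966.38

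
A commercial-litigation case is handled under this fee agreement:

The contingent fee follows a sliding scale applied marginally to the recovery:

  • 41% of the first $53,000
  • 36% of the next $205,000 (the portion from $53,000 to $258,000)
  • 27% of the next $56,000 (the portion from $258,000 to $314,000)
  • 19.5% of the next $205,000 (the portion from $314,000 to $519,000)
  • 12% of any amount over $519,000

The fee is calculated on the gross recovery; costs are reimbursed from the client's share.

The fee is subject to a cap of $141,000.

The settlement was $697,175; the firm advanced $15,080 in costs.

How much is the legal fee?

$141,000.00

Fee base is the gross recovery, $697,175; costs are reimbursed separately.
First $53,000 at 41% = $21,730.00
Next $205,000 at 36% = $73,800.00
Next $56,000 at 27% = $15,120.00
Next $205,000 at 19.5% = $39,975.00
Remaining $178,175 at 12% = $21,381.00
Fee: $21,730.00 + $73,800.00 + $15,120.00 + $39,975.00 + $21,381.00 = $172,006.00
$172,006.00 exceeds the $141,000 cap, so the fee is capped at $141,000.00.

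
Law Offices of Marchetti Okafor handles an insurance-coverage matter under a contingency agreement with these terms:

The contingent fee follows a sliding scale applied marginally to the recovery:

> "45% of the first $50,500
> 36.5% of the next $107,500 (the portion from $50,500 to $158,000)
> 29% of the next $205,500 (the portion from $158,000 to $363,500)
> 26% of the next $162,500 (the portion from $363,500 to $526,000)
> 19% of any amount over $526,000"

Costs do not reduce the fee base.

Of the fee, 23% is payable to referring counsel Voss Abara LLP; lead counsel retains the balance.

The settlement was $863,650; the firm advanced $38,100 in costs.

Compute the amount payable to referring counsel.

$52,431.03

Fee base is the gross recovery, $863,650; costs are reimbursed separately.
First $50,500 at 45% = $22,725.00
Next $107,500 at 36.5% = $39,237.50
Next $205,500 at 29% = $59,595.00
Next $162,500 at 26% = $42,250.00
Remaining $337,650 at 19% = $64,153.50
Fee: $22,725.00 + $39,237.50 + $59,595.00 + $42,250.00 + $64,153.50 = $227,961.00
Referral share: 23% of $227,961.00 = $52,431.03; lead counsel retains $227,961.00 − $52,431.03 = $175,529.97.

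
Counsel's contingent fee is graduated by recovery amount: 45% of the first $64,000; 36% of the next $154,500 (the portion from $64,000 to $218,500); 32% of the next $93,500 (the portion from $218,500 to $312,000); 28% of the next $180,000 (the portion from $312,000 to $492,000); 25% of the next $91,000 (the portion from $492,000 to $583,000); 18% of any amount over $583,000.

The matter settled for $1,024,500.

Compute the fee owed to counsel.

$266,960.00

First $64,000 at 45% = $28,800.00
Next $154,500 at 36% = $55,620.00
Next $93,500 at 32% = $29,920.00
Next $180,000 at 28% = $50,400.00
Next $91,000 at 25% = $22,750.00
Remaining $441,500 at 18% = $79,470.00
Fee: $28,800.00 + $55,620.00 + $29,920.00 + $50,400.00 + $22,750.00 + $79,470.00 = $266,960.00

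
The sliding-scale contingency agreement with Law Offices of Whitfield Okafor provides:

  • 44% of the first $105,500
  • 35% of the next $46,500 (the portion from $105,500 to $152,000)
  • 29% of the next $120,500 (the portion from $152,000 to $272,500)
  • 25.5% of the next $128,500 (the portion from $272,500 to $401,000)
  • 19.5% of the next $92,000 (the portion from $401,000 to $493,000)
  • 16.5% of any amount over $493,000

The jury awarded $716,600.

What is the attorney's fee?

First $105,500 at 44% = $46,420.00
Next $46,500 at 35% = $16,275.00
Next $120,500 at 29% = $34,945.00
Next $128,500 at 25.5% = $32,767.50
Next $92,000 at 19.5% = $17,940.00
Remaining $223,600 at 16.5% = $36,894.00
Fee: $46,420.00 + $16,275.00 + $34,945.00 + $32,767.50 + $17,940.00 + $36,894.00 = $185,241.50

$185,241.50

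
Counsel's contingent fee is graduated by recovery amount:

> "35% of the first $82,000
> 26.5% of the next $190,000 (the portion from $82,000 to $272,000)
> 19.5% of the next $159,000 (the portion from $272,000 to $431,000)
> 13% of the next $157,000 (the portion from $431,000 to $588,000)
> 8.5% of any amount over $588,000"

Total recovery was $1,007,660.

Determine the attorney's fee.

First $82,000 at 35% = $28,700.00
Next $190,000 at 26.5% = $50,350.00
Next $159,000 at 19.5% = $31,005.00
Next $157,000 at 13% = $20,410.00
Remaining $419,660 at 8.5% = $35,671.10
Fee: $28,700.00 + $50,350.00 + $31,005.00 + $20,410.00 + $35,671.10 = $166,136.10

$166,136.10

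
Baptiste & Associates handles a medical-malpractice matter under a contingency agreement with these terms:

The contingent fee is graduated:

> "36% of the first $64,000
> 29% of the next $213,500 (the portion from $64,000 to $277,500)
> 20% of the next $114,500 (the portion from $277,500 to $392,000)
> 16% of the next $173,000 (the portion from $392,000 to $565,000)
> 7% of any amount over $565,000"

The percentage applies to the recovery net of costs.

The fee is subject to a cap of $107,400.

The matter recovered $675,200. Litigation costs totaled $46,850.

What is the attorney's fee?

Fee base (net of costs): $675,200 − $46,850 = $628,350
First $64,000 at 36% = $23,040.00
Next $213,500 at 29% = $61,915.00
Next $114,500 at 20% = $22,900.00
Next $173,000 at 16% = $27,680.00
Remaining $63,350 at 7% = $4,434.50
Fee: $23,040.00 + $61,915.00 + $22,900.00 + $27,680.00 + $4,434.50 = $139,969.50
$139,969.50 exceeds the $107,400 cap, so the fee is capped at $107,400.00.

$107,400.00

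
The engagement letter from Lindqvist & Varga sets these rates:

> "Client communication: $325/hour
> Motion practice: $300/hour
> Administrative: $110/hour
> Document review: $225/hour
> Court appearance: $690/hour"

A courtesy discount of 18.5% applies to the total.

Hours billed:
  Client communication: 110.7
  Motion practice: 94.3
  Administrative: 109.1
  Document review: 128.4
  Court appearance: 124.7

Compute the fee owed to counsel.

Client communication: 110.7 × $325 = $35,977.50
Motion practice: 94.3 × $300 = $28,290.00
Administrative: 109.1 × $110 = $12,001.00
Document review: 128.4 × $225 = $28,890.00
Court appearance: 124.7 × $690 = $86,043.00
Subtotal: $191,201.50
Less 18.5% discount: −$35,372.28
Total: $191,201.50 − $35,372.28 = $155,829.22

$155,829.22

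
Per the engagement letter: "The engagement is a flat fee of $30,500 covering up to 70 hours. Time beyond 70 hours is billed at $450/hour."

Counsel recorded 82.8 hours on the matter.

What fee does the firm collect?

$36,260.00

Flat fee: $30,500.00
Excess hours: 82.8 − 70 = 12.8
Overrun: 12.8 × $450 = $5,760.00
Total: $30,500.00 + $5,760.00 = $36,260.00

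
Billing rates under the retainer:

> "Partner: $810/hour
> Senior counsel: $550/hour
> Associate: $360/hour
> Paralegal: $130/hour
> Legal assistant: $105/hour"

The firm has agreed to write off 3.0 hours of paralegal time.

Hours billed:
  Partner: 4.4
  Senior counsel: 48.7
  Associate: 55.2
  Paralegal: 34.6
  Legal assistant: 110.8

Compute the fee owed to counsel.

$65,963.00

Partner: 4.4 × $810 = $3,564.00
Senior counsel: 48.7 × $550 = $26,785.00
Associate: 55.2 × $360 = $19,872.00
Paralegal: 34.6 × $130 = $4,498.00
Legal assistant: 110.8 × $105 = $11,634.00
Subtotal: $66,353.00
Write-off: 3.0 × $130 = $390.00
Total: $66,353.00 − $390.00 = $65,963.00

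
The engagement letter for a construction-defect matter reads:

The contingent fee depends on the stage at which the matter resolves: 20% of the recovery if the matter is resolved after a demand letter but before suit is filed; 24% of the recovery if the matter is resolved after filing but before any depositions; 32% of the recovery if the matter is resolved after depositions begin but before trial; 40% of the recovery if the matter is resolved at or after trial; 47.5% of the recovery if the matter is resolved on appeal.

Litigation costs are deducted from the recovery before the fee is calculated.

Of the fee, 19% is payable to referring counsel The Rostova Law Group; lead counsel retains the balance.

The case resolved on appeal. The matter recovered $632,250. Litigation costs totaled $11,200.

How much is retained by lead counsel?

Fee base (net of costs): $632,250 − $11,200 = $621,050
The matter resolved on appeal, so the 47.5% rate applies.
$621,050 × 47.5% = $294,998.75
Referral share: 19% of $294,998.75 = $56,049.76; lead counsel retains $294,998.75 − $56,049.76 = $238,948.99.

$238,948.99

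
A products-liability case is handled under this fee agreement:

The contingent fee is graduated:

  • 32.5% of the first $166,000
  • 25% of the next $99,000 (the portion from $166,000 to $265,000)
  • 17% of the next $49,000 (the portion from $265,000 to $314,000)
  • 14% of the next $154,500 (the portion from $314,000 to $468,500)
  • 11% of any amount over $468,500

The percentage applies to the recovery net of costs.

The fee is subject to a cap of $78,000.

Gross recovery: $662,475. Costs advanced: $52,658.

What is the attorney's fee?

Fee base (net of costs): $662,475 − $52,658 = $609,817
First $166,000 at 32.5% = $53,950.00
Next $99,000 at 25% = $24,750.00
Next $49,000 at 17% = $8,330.00
Next $154,500 at 14% = $21,630.00
Remaining $141,317 at 11% = $15,544.87
Fee: $53,950.00 + $24,750.00 + $8,330.00 + $21,630.00 + $15,544.87 = $124,204.87
$124,204.87 exceeds the $78,000 cap, so the fee is capped at $78,000.00.

$78,000.00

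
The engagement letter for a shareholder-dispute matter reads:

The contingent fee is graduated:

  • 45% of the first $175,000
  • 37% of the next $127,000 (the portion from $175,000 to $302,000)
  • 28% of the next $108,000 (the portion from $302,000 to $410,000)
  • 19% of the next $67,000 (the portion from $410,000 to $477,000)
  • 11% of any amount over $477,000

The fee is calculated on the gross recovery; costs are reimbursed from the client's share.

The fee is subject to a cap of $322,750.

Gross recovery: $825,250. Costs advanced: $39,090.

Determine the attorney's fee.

$207,017.50

Fee base is the gross recovery, $825,250; costs are reimbursed separately.
First $175,000 at 45% = $78,750.00
Next $127,000 at 37% = $46,990.00
Next $108,000 at 28% = $30,240.00
Next $67,000 at 19% = $12,730.00
Remaining $348,250 at 11% = $38,307.50
Fee: $78,750.00 + $46,990.00 + $30,240.00 + $12,730.00 + $38,307.50 = $207,017.50
$207,017.50 is under the $322,750 cap.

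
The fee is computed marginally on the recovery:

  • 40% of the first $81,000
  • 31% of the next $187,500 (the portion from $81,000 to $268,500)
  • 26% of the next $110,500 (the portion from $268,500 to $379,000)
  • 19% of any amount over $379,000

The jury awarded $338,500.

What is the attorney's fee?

First $81,000 at 40% = $32,400.00
Next $187,500 at 31% = $58,125.00
Remaining $70,000 at 26% = $18,200.00
Fee: $32,400.00 + $58,125.00 + $18,200.00 = $108,725.00

$108,725.00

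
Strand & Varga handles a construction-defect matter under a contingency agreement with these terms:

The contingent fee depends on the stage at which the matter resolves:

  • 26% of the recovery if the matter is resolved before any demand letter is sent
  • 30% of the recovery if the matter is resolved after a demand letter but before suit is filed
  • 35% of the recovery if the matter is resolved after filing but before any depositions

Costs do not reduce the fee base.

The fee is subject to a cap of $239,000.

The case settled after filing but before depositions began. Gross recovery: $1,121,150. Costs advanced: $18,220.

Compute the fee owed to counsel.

$239,000.00

Fee base is the gross recovery, $1,121,150; costs are reimbursed separately.
The matter settled after filing but before depositions began, so the 35% rate applies.
$1,121,150 × 35% = $392,402.50
$392,402.50 exceeds the $239,000 cap, so the fee is capped at $239,000.00.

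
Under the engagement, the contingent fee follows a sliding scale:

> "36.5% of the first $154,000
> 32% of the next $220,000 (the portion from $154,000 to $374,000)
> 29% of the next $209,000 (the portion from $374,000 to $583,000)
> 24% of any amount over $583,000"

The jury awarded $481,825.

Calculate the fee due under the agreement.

$157,879.25

First $154,000 at 36.5% = $56,210.00
Next $220,000 at 32% = $70,400.00
Remaining $107,825 at 29% = $31,269.25
Fee: $56,210.00 + $70,400.00 + $31,269.25 = $157,879.25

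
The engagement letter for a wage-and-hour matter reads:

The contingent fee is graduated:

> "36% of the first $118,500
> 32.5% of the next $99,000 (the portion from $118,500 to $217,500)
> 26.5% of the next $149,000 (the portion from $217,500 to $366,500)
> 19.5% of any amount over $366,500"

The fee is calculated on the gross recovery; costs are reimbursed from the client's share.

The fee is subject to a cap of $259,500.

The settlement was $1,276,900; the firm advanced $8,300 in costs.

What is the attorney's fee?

Fee base is the gross recovery, $1,276,900; costs are reimbursed separately.
First $118,500 at 36% = $42,660.00
Next $99,000 at 32.5% = $32,175.00
Next $149,000 at 26.5% = $39,485.00
Remaining $910,400 at 19.5% = $177,528.00
Fee: $42,660.00 + $32,175.00 + $39,485.00 + $177,528.00 = $291,848.00
$291,848.00 exceeds the $259,500 cap, so the fee is capped at $259,500.00.

$259,500.00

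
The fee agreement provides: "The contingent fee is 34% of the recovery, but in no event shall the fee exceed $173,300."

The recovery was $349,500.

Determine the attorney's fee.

34% of $349,500 = $118,830.00
That is under the $173,300 cap.

$118,830.00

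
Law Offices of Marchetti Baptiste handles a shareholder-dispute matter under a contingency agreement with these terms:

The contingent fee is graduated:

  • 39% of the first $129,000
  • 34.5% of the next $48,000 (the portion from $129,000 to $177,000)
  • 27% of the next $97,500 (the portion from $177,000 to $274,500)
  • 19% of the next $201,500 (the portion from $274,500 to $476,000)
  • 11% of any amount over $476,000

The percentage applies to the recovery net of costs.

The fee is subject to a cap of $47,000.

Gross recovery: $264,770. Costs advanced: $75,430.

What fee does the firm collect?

Fee base (net of costs): $264,770 − $75,430 = $189,340
First $129,000 at 39% = $50,310.00
Next $48,000 at 34.5% = $16,560.00
Remaining $12,340 at 27% = $3,331.80
Fee: $50,310.00 + $16,560.00 + $3,331.80 = $70,201.80
$70,201.80 exceeds the $47,000 cap, so the fee is capped at $47,000.00.

$47,000.00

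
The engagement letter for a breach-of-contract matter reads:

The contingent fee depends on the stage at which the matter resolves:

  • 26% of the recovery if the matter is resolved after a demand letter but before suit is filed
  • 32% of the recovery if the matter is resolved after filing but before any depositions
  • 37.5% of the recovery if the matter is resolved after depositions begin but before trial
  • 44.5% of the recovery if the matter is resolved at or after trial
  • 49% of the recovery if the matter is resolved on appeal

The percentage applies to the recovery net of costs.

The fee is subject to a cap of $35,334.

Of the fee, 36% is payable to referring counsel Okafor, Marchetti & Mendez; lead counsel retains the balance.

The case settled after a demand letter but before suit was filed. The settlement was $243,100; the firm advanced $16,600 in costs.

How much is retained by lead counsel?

Fee base (net of costs): $243,100 − $16,600 = $226,500
The matter settled after a demand letter but before suit was filed, so the 26% rate applies.
$226,500 × 26% = $58,890.00
$58,890.00 exceeds the $35,334 cap, so the fee is capped at $35,334.00.
Referral share: 36% of $35,334.00 = $12,720.24; lead counsel retains $35,334.00 − $12,720.24 = $22,613.76.

$22,613.76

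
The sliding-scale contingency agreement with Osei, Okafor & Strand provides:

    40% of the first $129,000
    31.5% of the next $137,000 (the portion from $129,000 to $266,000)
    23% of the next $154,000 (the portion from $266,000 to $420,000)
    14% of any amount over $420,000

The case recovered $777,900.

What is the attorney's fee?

First $129,000 at 40% = $51,600.00
Next $137,000 at 31.5% = $43,155.00
Next $154,000 at 23% = $35,420.00
Remaining $357,900 at 14% = $50,106.00
Fee: $51,600.00 + $43,155.00 + $35,420.00 + $50,106.00 = $180,281.00

$180,281.00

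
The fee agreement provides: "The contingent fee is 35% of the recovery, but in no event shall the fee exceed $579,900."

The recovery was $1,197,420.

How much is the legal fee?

35% of $1,197,420 = $419,097.00
That is under the $579,900 cap.

$419,097.00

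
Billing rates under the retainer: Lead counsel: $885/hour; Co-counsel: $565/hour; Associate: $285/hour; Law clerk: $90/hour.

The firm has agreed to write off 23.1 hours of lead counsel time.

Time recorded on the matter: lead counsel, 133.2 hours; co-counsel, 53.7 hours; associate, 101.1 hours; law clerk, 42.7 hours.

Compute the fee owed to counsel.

Lead counsel: 133.2 × $885 = $117,882.00
Co-counsel: 53.7 × $565 = $30,340.50
Associate: 101.1 × $285 = $28,813.50
Law clerk: 42.7 × $90 = $3,843.00
Subtotal: $180,879.00
Write-off: 23.1 × $885 = $20,443.50
Total: $180,879.00 − $20,443.50 = $160,435.50

$160,435.50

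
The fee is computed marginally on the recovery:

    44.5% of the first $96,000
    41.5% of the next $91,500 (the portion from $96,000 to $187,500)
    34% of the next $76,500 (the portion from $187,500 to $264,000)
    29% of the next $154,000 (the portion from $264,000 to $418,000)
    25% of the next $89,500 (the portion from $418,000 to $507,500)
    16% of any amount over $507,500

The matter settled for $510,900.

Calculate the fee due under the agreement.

$174,281.50

First $96,000 at 44.5% = $42,720.00
Next $91,500 at 41.5% = $37,972.50
Next $76,500 at 34% = $26,010.00
Next $154,000 at 29% = $44,660.00
Next $89,500 at 25% = $22,375.00
Remaining $3,400 at 16% = $544.00
Fee: $42,720.00 + $37,972.50 + $26,010.00 + $44,660.00 + $22,375.00 + $544.00 = $174,281.50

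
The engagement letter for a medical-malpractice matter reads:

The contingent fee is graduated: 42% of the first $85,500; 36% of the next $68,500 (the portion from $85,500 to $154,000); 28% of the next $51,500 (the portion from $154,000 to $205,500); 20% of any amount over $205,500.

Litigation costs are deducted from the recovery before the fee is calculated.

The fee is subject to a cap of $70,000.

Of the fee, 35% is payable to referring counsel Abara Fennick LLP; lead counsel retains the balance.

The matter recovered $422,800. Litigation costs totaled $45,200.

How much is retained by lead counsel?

Fee base (net of costs): $422,800 − $45,200 = $377,600
First $85,500 at 42% = $35,910.00
Next $68,500 at 36% = $24,660.00
Next $51,500 at 28% = $14,420.00
Remaining $172,100 at 20% = $34,420.00
Fee: $35,910.00 + $24,660.00 + $14,420.00 + $34,420.00 = $109,410.00
$109,410.00 exceeds the $70,000 cap, so the fee is capped at $70,000.00.
Referral share: 35% of $70,000.00 = $24,500.00; lead counsel retains $70,000.00 − $24,500.00 = $45,500.00.

$45,500.00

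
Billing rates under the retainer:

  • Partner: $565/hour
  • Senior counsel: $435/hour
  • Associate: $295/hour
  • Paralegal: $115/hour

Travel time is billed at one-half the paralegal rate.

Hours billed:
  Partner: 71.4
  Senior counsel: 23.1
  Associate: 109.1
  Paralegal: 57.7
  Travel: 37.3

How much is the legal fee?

Partner: 71.4 × $565 = $40,341.00
Senior counsel: 23.1 × $435 = $10,048.50
Associate: 109.1 × $295 = $32,184.50
Paralegal: 57.7 × $115 = $6,635.50
Subtotal: $40,341.00 + $10,048.50 + $32,184.50 + $6,635.50 = $89,209.50
Travel: 37.3 × ($115 ÷ 2) = 37.3 × $57.50 = $2,144.75
Total: $89,209.50 + $2,144.75 = $91,354.25

$91,354.25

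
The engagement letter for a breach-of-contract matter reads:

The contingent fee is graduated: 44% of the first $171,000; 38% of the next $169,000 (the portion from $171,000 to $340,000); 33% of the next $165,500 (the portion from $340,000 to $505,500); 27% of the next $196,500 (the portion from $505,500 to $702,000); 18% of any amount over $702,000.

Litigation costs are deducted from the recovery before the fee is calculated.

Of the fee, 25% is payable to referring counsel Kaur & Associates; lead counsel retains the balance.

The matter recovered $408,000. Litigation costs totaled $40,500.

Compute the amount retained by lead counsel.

Fee base (net of costs): $408,000 − $40,500 = $367,500
First $171,000 at 44% = $75,240.00
Next $169,000 at 38% = $64,220.00
Remaining $27,500 at 33% = $9,075.00
Fee: $75,240.00 + $64,220.00 + $9,075.00 = $148,535.00
Referral share: 25% of $148,535.00 = $37,133.75; lead counsel retains $148,535.00 − $37,133.75 = $111,401.25.

$111,401.25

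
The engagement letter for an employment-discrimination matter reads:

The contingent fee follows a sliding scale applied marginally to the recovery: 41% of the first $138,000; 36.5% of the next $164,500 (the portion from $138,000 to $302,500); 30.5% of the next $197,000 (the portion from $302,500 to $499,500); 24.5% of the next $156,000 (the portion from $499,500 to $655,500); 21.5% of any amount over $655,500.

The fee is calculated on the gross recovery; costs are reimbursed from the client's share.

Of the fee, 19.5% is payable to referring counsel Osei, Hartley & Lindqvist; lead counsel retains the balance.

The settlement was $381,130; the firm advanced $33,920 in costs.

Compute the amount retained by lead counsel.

Fee base is the gross recovery, $381,130; costs are reimbursed separately.
First $138,000 at 41% = $56,580.00
Next $164,500 at 36.5% = $60,042.50
Remaining $78,630 at 30.5% = $23,982.15
Fee: $56,580.00 + $60,042.50 + $23,982.15 = $140,604.65
Referral share: 19.5% of $140,604.65 = $27,417.91; lead counsel retains $140,604.65 − $27,417.91 = $113,186.74.

$113,186.74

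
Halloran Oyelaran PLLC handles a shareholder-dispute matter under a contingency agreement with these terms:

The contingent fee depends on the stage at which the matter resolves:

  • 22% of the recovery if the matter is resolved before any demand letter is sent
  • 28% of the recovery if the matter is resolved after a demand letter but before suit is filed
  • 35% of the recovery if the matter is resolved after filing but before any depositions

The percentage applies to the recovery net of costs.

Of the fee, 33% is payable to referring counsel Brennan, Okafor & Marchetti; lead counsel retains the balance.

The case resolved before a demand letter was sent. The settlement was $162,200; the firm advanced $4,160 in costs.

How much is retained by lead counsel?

$23,295.10

Fee base (net of costs): $162,200 − $4,160 = $158,040
The matter resolved before a demand letter was sent, so the 22% rate applies.
$158,040 × 22% = $34,768.80
Referral share: 33% of $34,768.80 = $11,473.70; lead counsel retains $34,768.80 − $11,473.70 = $23,295.10.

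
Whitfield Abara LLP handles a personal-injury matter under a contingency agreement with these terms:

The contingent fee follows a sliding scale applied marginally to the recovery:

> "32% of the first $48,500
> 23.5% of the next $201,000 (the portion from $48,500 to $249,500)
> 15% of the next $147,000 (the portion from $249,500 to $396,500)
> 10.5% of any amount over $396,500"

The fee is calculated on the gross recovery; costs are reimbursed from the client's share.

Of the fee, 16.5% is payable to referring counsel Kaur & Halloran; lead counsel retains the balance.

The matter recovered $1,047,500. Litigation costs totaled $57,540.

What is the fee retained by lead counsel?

$127,888.60

Fee base is the gross recovery, $1,047,500; costs are reimbursed separately.
First $48,500 at 32% = $15,520.00
Next $201,000 at 23.5% = $47,235.00
Next $147,000 at 15% = $22,050.00
Remaining $651,000 at 10.5% = $68,355.00
Fee: $15,520.00 + $47,235.00 + $22,050.00 + $68,355.00 = $153,160.00
Referral share: 16.5% of $153,160.00 = $25,271.40; lead counsel retains $153,160.00 − $25,271.40 = $127,888.60.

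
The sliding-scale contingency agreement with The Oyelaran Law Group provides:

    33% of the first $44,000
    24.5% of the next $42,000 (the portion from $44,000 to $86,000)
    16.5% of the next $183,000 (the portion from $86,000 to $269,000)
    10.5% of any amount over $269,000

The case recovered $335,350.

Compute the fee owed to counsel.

First $44,000 at 33% = $14,520.00
Next $42,000 at 24.5% = $10,290.00
Next $183,000 at 16.5% = $30,195.00
Remaining $66,350 at 10.5% = $6,966.75
Fee: $14,520.00 + $10,290.00 + $30,195.00 + $6,966.75 = $61,971.75

$61,971.75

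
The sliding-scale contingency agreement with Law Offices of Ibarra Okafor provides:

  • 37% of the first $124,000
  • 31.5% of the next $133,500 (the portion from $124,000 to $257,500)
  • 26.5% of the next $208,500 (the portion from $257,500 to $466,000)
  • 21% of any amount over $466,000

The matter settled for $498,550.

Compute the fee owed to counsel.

$150,020.50

First $124,000 at 37% = $45,880.00
Next $133,500 at 31.5% = $42,052.50
Next $208,500 at 26.5% = $55,252.50
Remaining $32,550 at 21% = $6,835.50
Fee: $45,880.00 + $42,052.50 + $55,252.50 + $6,835.50 = $150,020.50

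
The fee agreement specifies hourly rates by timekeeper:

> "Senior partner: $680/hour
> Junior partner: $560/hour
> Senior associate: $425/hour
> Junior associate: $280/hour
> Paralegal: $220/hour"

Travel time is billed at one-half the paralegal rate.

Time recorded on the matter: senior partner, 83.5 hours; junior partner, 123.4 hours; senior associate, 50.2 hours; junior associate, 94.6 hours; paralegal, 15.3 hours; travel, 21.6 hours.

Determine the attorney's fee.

Senior partner: 83.5 × $680 = $56,780.00
Junior partner: 123.4 × $560 = $69,104.00
Senior associate: 50.2 × $425 = $21,335.00
Junior associate: 94.6 × $280 = $26,488.00
Paralegal: 15.3 × $220 = $3,366.00
Subtotal: $56,780.00 + $69,104.00 + $21,335.00 + $26,488.00 + $3,366.00 = $177,073.00
Travel: 21.6 × ($220 ÷ 2) = 21.6 × $110.00 = $2,376.00
Total: $177,073.00 + $2,376.00 = $179,449.00

$179,449.00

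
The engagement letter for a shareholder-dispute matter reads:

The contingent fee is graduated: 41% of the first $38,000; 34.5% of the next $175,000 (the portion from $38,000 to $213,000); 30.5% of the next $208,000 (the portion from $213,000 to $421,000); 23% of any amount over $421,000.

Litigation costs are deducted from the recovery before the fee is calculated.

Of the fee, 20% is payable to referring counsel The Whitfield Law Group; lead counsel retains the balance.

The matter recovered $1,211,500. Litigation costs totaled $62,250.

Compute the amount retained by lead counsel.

$245,514.00

Fee base (net of costs): $1,211,500 − $62,250 = $1,149,250
First $38,000 at 41% = $15,580.00
Next $175,000 at 34.5% = $60,375.00
Next $208,000 at 30.5% = $63,440.00
Remaining $728,250 at 23% = $167,497.50
Fee: $15,580.00 + $60,375.00 + $63,440.00 + $167,497.50 = $306,892.50
Referral share: 20% of $306,892.50 = $61,378.50; lead counsel retains $306,892.50 − $61,378.50 = $245,514.00.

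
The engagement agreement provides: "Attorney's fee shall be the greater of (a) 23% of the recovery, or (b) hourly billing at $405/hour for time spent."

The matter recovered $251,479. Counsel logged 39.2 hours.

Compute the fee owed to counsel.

$57,840.17

(a) 23% of $251,479 = $57,840.17
(b) 39.2 × $405 = $15,876.00
The greater is (a): $57,840.17.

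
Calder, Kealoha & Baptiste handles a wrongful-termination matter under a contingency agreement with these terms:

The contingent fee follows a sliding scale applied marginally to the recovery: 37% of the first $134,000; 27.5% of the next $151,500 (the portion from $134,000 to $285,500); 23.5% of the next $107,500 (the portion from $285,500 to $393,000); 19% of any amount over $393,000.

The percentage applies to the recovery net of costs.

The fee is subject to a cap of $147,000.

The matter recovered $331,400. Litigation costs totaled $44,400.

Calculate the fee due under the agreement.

$91,595.00

Fee base (net of costs): $331,400 − $44,400 = $287,000
First $134,000 at 37% = $49,580.00
Next $151,500 at 27.5% = $41,662.50
Remaining $1,500 at 23.5% = $352.50
Fee: $49,580.00 + $41,662.50 + $352.50 = $91,595.00
$91,595.00 is under the $147,000 cap.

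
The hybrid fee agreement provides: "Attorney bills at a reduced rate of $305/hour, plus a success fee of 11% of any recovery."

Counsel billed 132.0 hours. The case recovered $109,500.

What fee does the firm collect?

$52,305.00

Hourly: 132.0 × $305 = $40,260.00
Success fee: 11% of $109,500 = $12,045.00
Total: $40,260.00 + $12,045.00 = $52,305.00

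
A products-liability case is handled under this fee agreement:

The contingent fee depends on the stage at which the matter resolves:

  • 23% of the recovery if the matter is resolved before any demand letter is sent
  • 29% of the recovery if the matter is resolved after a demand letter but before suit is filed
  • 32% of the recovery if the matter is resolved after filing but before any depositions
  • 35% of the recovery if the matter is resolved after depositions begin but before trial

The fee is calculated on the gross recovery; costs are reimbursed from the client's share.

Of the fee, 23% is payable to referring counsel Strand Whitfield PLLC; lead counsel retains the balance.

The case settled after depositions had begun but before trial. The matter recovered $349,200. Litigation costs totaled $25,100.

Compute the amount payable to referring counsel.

Fee base is the gross recovery, $349,200; costs are reimbursed separately.
The matter settled after depositions had begun but before trial, so the 35% rate applies.
$349,200 × 35% = $122,220.00
Referral share: 23% of $122,220.00 = $28,110.60; lead counsel retains $122,220.00 − $28,110.60 = $94,109.40.

$28,110.60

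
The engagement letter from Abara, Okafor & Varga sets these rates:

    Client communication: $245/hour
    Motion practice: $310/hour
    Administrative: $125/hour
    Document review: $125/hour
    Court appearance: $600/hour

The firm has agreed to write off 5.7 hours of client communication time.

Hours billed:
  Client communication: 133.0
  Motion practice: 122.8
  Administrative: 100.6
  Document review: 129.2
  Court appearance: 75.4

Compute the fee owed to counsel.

Client communication: 133.0 × $245 = $32,585.00
Motion practice: 122.8 × $310 = $38,068.00
Administrative: 100.6 × $125 = $12,575.00
Document review: 129.2 × $125 = $16,150.00
Court appearance: 75.4 × $600 = $45,240.00
Subtotal: $144,618.00
Write-off: 5.7 × $245 = $1,396.50
Total: $144,618.00 − $1,396.50 = $143,221.50

$143,221.50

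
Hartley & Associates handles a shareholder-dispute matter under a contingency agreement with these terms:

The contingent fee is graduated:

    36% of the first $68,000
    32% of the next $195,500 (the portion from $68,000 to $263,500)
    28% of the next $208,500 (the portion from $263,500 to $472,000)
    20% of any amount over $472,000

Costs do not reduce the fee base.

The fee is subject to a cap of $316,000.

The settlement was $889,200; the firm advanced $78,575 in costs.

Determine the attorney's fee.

$228,860.00

Fee base is the gross recovery, $889,200; costs are reimbursed separately.
First $68,000 at 36% = $24,480.00
Next $195,500 at 32% = $62,560.00
Next $208,500 at 28% = $58,380.00
Remaining $417,200 at 20% = $83,440.00
Fee: $24,480.00 + $62,560.00 + $58,380.00 + $83,440.00 = $228,860.00
$228,860.00 is under the $316,000 cap.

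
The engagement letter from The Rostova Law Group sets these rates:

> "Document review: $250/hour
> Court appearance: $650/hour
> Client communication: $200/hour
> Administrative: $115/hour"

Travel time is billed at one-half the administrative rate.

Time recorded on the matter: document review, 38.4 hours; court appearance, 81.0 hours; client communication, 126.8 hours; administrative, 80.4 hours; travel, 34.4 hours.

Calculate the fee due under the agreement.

Document review: 38.4 × $250 = $9,600.00
Court appearance: 81.0 × $650 = $52,650.00
Client communication: 126.8 × $200 = $25,360.00
Administrative: 80.4 × $115 = $9,246.00
Subtotal: $9,600.00 + $52,650.00 + $25,360.00 + $9,246.00 = $96,856.00
Travel: 34.4 × ($115 ÷ 2) = 34.4 × $57.50 = $1,978.00
Total: $96,856.00 + $1,978.00 = $98,834.00

$98,834.00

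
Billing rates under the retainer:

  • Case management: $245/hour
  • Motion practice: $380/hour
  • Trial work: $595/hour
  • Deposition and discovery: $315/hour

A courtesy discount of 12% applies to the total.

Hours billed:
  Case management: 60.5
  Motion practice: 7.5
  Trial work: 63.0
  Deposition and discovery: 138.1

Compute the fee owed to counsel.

Case management: 60.5 × $245 = $14,822.50
Motion practice: 7.5 × $380 = $2,850.00
Trial work: 63.0 × $595 = $37,485.00
Deposition and discovery: 138.1 × $315 = $43,501.50
Subtotal: $98,659.00
Less 12% discount: −$11,839.08
Total: $98,659.00 − $11,839.08 = $86,819.92

$86,819.92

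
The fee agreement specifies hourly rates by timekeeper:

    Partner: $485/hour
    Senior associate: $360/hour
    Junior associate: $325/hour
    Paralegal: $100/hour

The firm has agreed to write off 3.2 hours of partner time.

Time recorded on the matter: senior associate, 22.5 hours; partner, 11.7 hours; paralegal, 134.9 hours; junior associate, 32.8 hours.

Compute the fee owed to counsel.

$36,372.50

Partner: 11.7 × $485 = $5,674.50
Senior associate: 22.5 × $360 = $8,100.00
Junior associate: 32.8 × $325 = $10,660.00
Paralegal: 134.9 × $100 = $13,490.00
Subtotal: $37,924.50
Write-off: 3.2 × $485 = $1,552.00
Total: $37,924.50 − $1,552.00 = $36,372.50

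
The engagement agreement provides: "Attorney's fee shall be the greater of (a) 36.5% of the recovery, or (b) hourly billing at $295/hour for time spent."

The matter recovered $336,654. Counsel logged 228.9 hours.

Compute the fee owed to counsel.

$122,878.71

(a) 36.5% of $336,654 = $122,878.71
(b) 228.9 × $295 = $67,525.50
The greater is (a): $122,878.71.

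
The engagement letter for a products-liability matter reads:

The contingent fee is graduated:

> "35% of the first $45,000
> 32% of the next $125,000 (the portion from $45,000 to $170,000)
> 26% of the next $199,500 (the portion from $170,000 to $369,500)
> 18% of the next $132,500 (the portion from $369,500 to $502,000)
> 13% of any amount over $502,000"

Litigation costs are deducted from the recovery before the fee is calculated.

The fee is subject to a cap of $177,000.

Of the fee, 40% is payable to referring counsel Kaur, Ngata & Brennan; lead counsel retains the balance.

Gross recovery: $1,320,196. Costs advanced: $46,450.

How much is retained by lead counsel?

Fee base (net of costs): $1,320,196 − $46,450 = $1,273,746
First $45,000 at 35% = $15,750.00
Next $125,000 at 32% = $40,000.00
Next $199,500 at 26% = $51,870.00
Next $132,500 at 18% = $23,850.00
Remaining $771,746 at 13% = $100,326.98
Fee: $15,750.00 + $40,000.00 + $51,870.00 + $23,850.00 + $100,326.98 = $231,796.98
$231,796.98 exceeds the $177,000 cap, so the fee is capped at $177,000.00.
Referral share: 40% of $177,000.00 = $70,800.00; lead counsel retains $177,000.00 − $70,800.00 = $106,200.00.

$106,200.00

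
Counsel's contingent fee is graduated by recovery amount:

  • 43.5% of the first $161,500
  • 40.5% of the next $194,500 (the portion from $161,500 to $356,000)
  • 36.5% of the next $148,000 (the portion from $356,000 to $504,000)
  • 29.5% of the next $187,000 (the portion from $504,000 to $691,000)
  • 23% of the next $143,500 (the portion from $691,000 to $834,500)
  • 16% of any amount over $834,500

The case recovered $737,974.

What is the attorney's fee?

$269,014.02

First $161,500 at 43.5% = $70,252.50
Next $194,500 at 40.5% = $78,772.50
Next $148,000 at 36.5% = $54,020.00
Next $187,000 at 29.5% = $55,165.00
Remaining $46,974 at 23% = $10,804.02
Fee: $70,252.50 + $78,772.50 + $54,020.00 + $55,165.00 + $10,804.02 = $269,014.02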